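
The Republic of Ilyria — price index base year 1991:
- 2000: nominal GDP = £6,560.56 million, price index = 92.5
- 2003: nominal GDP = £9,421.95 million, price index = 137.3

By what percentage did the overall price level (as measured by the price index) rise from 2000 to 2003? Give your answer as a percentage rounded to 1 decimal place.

48.4%

Price-level change = 137.3 / 92.5 − 1 = 0.4843.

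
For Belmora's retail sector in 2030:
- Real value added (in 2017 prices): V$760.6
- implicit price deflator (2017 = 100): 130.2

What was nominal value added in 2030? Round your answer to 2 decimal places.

Nominal value added = Real × (implicit price deflator/100) = 760.6 × 1.302 = 990.30.

V$990.30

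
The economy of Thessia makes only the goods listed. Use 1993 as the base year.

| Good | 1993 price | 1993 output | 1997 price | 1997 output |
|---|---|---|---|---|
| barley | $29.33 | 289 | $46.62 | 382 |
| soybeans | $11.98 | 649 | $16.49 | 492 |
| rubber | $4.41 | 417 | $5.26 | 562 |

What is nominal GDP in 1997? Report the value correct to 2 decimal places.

$28878.04

Nominal GDP 1997 = Σ (p_1997 × q_1997) = 46.62·382 + 16.49·492 + 5.26·562 = 28878.04.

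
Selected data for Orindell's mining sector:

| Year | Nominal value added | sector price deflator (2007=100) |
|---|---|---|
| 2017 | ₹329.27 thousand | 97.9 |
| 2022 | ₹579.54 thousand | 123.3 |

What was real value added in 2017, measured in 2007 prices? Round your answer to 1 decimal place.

₹336.3 thousand

Real value added = Nominal / (sector price deflator/100) = 329.27 / 0.979 = 336.33.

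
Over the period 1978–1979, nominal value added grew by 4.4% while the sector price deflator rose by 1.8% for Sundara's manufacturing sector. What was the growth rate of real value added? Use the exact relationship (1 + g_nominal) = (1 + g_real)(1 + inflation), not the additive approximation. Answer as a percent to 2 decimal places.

2.55%

(1 + g_nom) = (1 + g_real)(1 + π), so g_real = 1.0440 / 1.0180 − 1 = 0.02554.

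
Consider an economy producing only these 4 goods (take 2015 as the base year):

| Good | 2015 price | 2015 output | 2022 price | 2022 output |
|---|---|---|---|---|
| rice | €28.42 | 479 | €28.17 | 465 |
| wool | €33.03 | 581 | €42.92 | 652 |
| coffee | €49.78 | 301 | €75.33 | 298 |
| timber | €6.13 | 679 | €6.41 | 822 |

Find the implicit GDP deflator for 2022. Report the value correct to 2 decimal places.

Nominal GDP 2022 = 28.17·465 + 42.92·652 + 75.33·298 + 6.41·822 = 68800.25.
Real GDP 2022 (at 2015 prices) = 28.42·465 + 33.03·652 + 49.78·298 + 6.13·822 = 54624.16.
Deflator = Nominal/Real × 100 = 68800.25/54624.16 × 100 = 125.952.

125.95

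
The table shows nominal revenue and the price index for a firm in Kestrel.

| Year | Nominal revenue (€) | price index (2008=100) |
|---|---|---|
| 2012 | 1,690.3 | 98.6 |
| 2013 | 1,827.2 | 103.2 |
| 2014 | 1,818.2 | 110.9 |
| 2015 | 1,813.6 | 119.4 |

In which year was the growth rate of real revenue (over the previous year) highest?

2013: real = 1827.2/1.032 = 1770.54; growth vs 2012 (1714.30) = 3.28%.
2014: real = 1818.2/1.109 = 1639.50; growth vs 2013 (1770.54) = -7.40%.
2015: real = 1813.6/1.194 = 1518.93; growth vs 2014 (1639.50) = -7.35%.

2013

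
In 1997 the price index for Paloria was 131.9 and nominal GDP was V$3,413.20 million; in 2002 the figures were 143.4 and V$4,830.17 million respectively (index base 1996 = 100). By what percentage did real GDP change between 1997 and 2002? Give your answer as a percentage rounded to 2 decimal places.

30.17%

Real GDP 1997 = 3413.20 / 1.319 = 2587.72.
Real GDP 2002 = 4830.17 / 1.434 = 3368.32.
Real growth = 3368.32 / 2587.72 − 1 = 0.3017.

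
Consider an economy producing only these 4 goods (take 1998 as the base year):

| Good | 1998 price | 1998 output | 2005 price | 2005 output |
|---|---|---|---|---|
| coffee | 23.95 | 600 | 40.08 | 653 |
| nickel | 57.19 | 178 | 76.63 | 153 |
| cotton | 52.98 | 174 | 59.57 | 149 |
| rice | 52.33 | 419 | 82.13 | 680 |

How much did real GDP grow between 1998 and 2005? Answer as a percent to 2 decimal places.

21.86%

Real GDP 1998 = Nominal GDP 1998 = 23.95·600 + 57.19·178 + 52.98·174 + 52.33·419 = 55694.61.
Real GDP 2005 (at 1998 prices) = 23.95·653 + 57.19·153 + 52.98·149 + 52.33·680 = 67867.84.
Real growth = 67867.84/55694.61 − 1 = 0.2186.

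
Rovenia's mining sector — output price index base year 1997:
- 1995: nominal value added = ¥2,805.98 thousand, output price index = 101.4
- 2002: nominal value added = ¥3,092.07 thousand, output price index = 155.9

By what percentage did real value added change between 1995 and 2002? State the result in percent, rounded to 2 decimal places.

-28.33%

Deflate each year: 1995 → 2805.98/1.014 = 2767.24; 2002 → 3092.07/1.559 = 1983.37.
So real value added changed by 1983.37/2767.24 − 1 = -0.2833, i.e. -28.33%.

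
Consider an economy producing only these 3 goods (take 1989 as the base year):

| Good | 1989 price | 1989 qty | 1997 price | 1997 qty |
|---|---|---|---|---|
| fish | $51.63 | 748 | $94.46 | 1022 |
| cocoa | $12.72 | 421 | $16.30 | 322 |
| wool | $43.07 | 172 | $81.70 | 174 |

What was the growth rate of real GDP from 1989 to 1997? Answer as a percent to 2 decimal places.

25.25%

Real GDP 1989 = Nominal GDP 1989 = 51.63·748 + 12.72·421 + 43.07·172 = 51382.40.
Real GDP 1997 (at 1989 prices) = 51.63·1022 + 12.72·322 + 43.07·174 = 64355.88.
Real growth = 64355.88/51382.40 − 1 = 0.2525.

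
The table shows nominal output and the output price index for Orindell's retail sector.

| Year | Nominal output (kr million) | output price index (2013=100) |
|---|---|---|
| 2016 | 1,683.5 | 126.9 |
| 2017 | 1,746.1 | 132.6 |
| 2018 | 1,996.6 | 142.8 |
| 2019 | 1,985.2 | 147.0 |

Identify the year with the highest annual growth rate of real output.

2018

2017: real = 1746.1/1.326 = 1316.82; growth vs 2016 (1326.64) = -0.74%.
2018: real = 1996.6/1.428 = 1398.18; growth vs 2017 (1316.82) = 6.18%.
2019: real = 1985.2/1.470 = 1350.48; growth vs 2018 (1398.18) = -3.41%.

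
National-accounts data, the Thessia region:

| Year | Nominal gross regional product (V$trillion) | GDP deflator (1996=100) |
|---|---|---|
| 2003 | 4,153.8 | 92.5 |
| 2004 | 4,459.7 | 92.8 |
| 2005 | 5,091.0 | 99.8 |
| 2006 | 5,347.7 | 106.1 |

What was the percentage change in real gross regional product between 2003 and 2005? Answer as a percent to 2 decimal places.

Real gross regional product 2003 = 4153.8/0.925 = 4490.59.
Real gross regional product 2005 = 5091.0/0.998 = 5101.20.
Change = 5101.20/4490.59 − 1 = 0.1360.

13.60%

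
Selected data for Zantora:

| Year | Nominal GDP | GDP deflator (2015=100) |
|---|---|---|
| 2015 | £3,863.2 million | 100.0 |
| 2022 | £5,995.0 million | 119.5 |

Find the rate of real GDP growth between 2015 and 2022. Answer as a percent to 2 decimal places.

29.86%

Deflate each year: 2015 → 3863.2/1.000 = 3863.20; 2022 → 5995.0/1.195 = 5016.74.
So real GDP changed by 5016.74/3863.20 − 1 = 0.2986, i.e. 29.86%.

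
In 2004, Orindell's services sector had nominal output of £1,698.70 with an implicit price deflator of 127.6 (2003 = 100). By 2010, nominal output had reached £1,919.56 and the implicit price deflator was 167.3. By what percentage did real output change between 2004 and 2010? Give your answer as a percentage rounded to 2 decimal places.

Deflate each year: 2004 → 1698.70/1.276 = 1331.27; 2010 → 1919.56/1.673 = 1147.38.
So real output changed by 1147.38/1331.27 − 1 = -0.1381, i.e. -13.81%.

-13.81%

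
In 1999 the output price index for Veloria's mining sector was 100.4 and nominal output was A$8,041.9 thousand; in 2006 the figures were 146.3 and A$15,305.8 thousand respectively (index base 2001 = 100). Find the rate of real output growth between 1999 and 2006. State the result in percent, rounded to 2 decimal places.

Real output 1999 = 8041.9 / 1.004 = 8009.86.
Real output 2006 = 15305.8 / 1.463 = 10461.93.
Real growth = 10461.93 / 8009.86 − 1 = 0.3061.

30.61%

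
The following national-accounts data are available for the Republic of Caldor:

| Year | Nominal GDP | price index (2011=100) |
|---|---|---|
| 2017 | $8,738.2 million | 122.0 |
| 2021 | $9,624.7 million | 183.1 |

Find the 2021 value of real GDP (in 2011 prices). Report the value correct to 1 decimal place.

$5,256.5 million

Real GDP = Nominal / (price index/100) = 9624.7 / 1.831 = 5256.53.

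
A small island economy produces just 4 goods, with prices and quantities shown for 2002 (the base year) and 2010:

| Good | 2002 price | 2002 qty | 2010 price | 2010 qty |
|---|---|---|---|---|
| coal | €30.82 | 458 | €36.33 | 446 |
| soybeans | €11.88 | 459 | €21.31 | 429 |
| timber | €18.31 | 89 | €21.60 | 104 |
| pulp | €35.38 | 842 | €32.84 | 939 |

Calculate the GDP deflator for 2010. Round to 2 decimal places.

108.26

Nominal GDP 2010 = 36.33·446 + 21.31·429 + 21.60·104 + 32.84·939 = 58428.33.
Real GDP 2010 (at 2002 prices) = 30.82·446 + 11.88·429 + 18.31·104 + 35.38·939 = 53968.30.
Deflator = Nominal/Real × 100 = 58428.33/53968.30 × 100 = 108.264.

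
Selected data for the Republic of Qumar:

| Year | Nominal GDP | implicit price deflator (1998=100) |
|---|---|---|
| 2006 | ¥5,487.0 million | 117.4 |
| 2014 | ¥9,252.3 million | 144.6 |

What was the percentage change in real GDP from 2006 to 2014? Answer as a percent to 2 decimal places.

36.90%

Real GDP 2006 = 5487.0 / 1.174 = 4673.76.
Real GDP 2014 = 9252.3 / 1.446 = 6398.55.
Real growth = 6398.55 / 4673.76 − 1 = 0.3690.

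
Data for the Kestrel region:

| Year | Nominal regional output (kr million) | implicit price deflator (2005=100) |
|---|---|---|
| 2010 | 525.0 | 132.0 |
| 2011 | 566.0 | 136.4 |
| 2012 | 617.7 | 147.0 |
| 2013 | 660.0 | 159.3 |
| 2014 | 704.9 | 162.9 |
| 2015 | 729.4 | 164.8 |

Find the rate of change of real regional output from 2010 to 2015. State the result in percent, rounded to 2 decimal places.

Real regional output 2010 = 525.0/1.320 = 397.73.
Real regional output 2015 = 729.4/1.648 = 442.60.
Change = 442.60/397.73 − 1 = 0.1128.

11.28%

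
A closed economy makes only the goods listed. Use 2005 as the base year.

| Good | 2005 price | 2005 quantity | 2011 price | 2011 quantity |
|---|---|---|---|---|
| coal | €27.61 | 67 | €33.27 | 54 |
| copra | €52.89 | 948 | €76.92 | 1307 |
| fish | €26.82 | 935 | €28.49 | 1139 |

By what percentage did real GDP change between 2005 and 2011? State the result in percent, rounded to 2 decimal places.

Real GDP 2005 = Nominal GDP 2005 = 27.61·67 + 52.89·948 + 26.82·935 = 77066.29.
Real GDP 2011 (at 2005 prices) = 27.61·54 + 52.89·1307 + 26.82·1139 = 101166.15.
Real growth = 101166.15/77066.29 − 1 = 0.3127.

31.27%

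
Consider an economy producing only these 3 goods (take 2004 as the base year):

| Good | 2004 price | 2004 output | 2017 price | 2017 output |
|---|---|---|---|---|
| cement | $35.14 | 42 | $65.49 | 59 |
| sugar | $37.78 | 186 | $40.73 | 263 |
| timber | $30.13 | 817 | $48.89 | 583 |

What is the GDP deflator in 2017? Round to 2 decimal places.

145.66

Nominal GDP 2017 = 65.49·59 + 40.73·263 + 48.89·583 = 43078.77.
Real GDP 2017 (at 2004 prices) = 35.14·59 + 37.78·263 + 30.13·583 = 29575.19.
Deflator = Nominal/Real × 100 = 43078.77/29575.19 × 100 = 145.658.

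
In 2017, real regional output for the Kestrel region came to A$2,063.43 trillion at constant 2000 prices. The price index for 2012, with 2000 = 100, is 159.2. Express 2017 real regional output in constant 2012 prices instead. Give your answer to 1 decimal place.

Real regional output in 2012 prices = Real regional output in 2000 prices × (P_2012/P_2000) = 2063.43 × 1.592 = 3284.98.

A$3,285.0 trillion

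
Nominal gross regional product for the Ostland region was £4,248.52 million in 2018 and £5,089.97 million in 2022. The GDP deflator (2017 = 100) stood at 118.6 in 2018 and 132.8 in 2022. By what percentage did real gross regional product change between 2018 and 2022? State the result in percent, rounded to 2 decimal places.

7.00%

Deflate each year: 2018 → 4248.52/1.186 = 3582.23; 2022 → 5089.97/1.328 = 3832.81.
So real gross regional product changed by 3832.81/3582.23 − 1 = 0.0700, i.e. 7.00%.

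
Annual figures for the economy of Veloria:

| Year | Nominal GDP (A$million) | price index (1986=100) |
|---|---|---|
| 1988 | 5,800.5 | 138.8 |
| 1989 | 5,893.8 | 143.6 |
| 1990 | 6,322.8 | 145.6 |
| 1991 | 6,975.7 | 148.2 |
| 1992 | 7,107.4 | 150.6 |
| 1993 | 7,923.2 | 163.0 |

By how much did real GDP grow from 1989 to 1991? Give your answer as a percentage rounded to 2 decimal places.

14.68%

Real GDP 1989 = 5893.8/1.436 = 4104.32.
Real GDP 1991 = 6975.7/1.482 = 4706.95.
Change = 4706.95/4104.32 − 1 = 0.1468.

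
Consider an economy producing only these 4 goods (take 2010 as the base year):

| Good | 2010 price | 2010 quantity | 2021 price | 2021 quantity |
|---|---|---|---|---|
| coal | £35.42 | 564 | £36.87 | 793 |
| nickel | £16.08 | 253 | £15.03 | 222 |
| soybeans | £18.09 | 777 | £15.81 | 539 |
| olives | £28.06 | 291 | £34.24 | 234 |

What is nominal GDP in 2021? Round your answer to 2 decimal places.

£49108.32

Nominal GDP 2021 = Σ (p_2021 × q_2021) = 36.87·793 + 15.03·222 + 15.81·539 + 34.24·234 = 49108.32.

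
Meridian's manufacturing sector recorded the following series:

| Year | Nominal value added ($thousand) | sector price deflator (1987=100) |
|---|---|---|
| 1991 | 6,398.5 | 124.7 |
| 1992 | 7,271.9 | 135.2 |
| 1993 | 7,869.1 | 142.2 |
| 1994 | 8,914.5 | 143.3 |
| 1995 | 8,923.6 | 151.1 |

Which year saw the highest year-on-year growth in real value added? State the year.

1994

1992: real = 7271.9/1.352 = 5378.62; growth vs 1991 (5131.11) = 4.82%.
1993: real = 7869.1/1.422 = 5533.83; growth vs 1992 (5378.62) = 2.89%.
1994: real = 8914.5/1.433 = 6220.87; growth vs 1993 (5533.83) = 12.42%.
1995: real = 8923.6/1.511 = 5905.76; growth vs 1994 (6220.87) = -5.07%.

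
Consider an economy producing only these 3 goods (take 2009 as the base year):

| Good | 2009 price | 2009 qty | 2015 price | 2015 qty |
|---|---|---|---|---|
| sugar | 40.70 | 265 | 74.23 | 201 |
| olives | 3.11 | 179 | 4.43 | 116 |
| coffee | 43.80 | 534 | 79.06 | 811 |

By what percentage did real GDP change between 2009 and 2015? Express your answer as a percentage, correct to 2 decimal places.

Real GDP 2009 = Nominal GDP 2009 = 40.70·265 + 3.11·179 + 43.80·534 = 34731.39.
Real GDP 2015 (at 2009 prices) = 40.70·201 + 3.11·116 + 43.80·811 = 44063.26.
Real growth = 44063.26/34731.39 − 1 = 0.2687.

26.87%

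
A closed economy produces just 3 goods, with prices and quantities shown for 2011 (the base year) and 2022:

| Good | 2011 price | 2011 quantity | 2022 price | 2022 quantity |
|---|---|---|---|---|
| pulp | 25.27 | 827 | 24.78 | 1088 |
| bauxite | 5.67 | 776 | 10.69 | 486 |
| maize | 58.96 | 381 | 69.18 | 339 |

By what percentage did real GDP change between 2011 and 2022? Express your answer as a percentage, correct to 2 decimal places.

Real GDP 2011 = Nominal GDP 2011 = 25.27·827 + 5.67·776 + 58.96·381 = 47761.97.
Real GDP 2022 (at 2011 prices) = 25.27·1088 + 5.67·486 + 58.96·339 = 50236.82.
Real growth = 50236.82/47761.97 − 1 = 0.0518.

5.18%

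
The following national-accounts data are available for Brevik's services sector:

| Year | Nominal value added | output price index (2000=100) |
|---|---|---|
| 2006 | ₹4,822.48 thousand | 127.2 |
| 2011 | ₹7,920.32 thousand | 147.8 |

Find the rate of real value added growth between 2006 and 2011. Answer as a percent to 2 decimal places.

41.35%

Real value added 2006 = 4822.48 / 1.272 = 3791.26.
Real value added 2011 = 7920.32 / 1.478 = 5358.81.
Real growth = 5358.81 / 3791.26 − 1 = 0.4135.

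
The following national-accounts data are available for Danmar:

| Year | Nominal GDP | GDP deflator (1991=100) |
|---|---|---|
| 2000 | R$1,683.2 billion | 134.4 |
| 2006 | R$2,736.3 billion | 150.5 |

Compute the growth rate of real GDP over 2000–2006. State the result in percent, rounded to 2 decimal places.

Real GDP 2000 = 1683.2 / 1.344 = 1252.38.
Real GDP 2006 = 2736.3 / 1.505 = 1818.14.
Real growth = 1818.14 / 1252.38 − 1 = 0.4517.

45.17%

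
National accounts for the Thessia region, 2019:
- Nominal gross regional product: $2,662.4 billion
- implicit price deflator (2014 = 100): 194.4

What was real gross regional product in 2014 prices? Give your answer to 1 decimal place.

Real gross regional product = Nominal / (implicit price deflator/100) = 2662.4 / 1.944 = 1369.55.

$1,369.5 billion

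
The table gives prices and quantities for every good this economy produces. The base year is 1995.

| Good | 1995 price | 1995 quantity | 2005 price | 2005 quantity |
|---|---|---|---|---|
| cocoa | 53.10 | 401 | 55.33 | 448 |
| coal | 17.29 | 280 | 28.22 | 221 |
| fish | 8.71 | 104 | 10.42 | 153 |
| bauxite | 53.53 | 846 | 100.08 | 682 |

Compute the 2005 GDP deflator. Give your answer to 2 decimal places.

154.12

Nominal GDP 2005 = 55.33·448 + 28.22·221 + 10.42·153 + 100.08·682 = 100873.28.
Real GDP 2005 (at 1995 prices) = 53.10·448 + 17.29·221 + 8.71·153 + 53.53·682 = 65449.98.
Deflator = Nominal/Real × 100 = 100873.28/65449.98 × 100 = 154.123.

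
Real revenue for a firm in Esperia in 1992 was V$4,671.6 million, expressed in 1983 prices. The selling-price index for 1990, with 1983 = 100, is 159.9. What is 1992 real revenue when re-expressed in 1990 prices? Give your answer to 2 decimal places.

Real revenue in 1990 prices = Real revenue in 1983 prices × (P_1990/P_1983) = 4671.6 × 1.599 = 7469.89.

V$7,469.89 million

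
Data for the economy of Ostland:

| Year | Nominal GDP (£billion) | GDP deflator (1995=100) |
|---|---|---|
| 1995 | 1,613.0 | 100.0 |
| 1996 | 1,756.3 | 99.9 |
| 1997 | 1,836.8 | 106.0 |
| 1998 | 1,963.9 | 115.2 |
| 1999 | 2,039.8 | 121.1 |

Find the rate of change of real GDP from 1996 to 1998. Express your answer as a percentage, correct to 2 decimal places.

-3.03%

Real GDP 1996 = 1756.3/0.999 = 1758.06.
Real GDP 1998 = 1963.9/1.152 = 1704.77.
Change = 1704.77/1758.06 − 1 = -0.0303.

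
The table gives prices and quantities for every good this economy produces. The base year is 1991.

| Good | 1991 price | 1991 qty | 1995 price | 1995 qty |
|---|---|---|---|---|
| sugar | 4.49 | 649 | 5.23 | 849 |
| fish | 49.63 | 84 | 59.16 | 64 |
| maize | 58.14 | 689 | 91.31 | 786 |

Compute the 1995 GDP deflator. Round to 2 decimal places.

151.83

Nominal GDP 1995 = 5.23·849 + 59.16·64 + 91.31·786 = 79996.17.
Real GDP 1995 (at 1991 prices) = 4.49·849 + 49.63·64 + 58.14·786 = 52686.37.
Deflator = Nominal/Real × 100 = 79996.17/52686.37 × 100 = 151.835.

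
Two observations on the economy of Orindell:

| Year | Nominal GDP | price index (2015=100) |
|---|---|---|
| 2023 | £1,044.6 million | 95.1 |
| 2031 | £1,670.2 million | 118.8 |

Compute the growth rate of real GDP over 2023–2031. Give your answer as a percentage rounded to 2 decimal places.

Real GDP 2023 = 1044.6 / 0.951 = 1098.42.
Real GDP 2031 = 1670.2 / 1.188 = 1405.89.
Real growth = 1405.89 / 1098.42 − 1 = 0.2799.

27.99%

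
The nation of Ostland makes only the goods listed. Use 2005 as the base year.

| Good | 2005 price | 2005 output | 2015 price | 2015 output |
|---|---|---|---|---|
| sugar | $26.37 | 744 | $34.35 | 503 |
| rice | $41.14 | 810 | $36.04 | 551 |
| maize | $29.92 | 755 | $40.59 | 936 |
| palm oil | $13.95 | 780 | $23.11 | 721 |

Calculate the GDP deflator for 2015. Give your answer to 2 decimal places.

Nominal GDP 2015 = 34.35·503 + 36.04·551 + 40.59·936 + 23.11·721 = 91790.64.
Real GDP 2015 (at 2005 prices) = 26.37·503 + 41.14·551 + 29.92·936 + 13.95·721 = 73995.32.
Deflator = Nominal/Real × 100 = 91790.64/73995.32 × 100 = 124.049.

124.05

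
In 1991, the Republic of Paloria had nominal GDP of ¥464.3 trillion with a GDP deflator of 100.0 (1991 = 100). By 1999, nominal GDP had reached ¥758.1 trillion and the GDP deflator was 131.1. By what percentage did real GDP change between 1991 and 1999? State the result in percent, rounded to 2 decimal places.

24.54%

Deflate each year: 1991 → 464.3/1.000 = 464.30; 1999 → 758.1/1.311 = 578.26.
So real GDP changed by 578.26/464.30 − 1 = 0.2454, i.e. 24.54%.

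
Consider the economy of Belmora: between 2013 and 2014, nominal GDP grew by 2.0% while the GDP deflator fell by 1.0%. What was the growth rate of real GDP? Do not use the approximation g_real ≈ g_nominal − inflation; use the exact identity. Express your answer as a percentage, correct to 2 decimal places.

3.03%

(1 + g_nom) = (1 + g_real)(1 + π), so g_real = 1.0200 / 0.9900 − 1 = 0.03030.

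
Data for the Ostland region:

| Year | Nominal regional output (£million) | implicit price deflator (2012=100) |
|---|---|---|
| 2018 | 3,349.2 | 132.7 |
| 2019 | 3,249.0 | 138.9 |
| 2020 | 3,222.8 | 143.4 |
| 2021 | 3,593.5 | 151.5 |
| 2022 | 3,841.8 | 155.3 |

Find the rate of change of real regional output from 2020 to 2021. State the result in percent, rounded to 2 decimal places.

5.54%

Real regional output 2020 = 3222.8/1.434 = 2247.42.
Real regional output 2021 = 3593.5/1.515 = 2371.95.
Change = 2371.95/2247.42 − 1 = 0.0554.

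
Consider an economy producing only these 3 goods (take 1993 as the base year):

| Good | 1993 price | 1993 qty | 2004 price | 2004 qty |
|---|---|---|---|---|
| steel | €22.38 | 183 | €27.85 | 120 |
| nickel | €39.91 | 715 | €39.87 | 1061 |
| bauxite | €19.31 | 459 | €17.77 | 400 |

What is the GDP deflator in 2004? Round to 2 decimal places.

Nominal GDP 2004 = 27.85·120 + 39.87·1061 + 17.77·400 = 52752.07.
Real GDP 2004 (at 1993 prices) = 22.38·120 + 39.91·1061 + 19.31·400 = 52754.11.
Deflator = Nominal/Real × 100 = 52752.07/52754.11 × 100 = 99.996.

100.00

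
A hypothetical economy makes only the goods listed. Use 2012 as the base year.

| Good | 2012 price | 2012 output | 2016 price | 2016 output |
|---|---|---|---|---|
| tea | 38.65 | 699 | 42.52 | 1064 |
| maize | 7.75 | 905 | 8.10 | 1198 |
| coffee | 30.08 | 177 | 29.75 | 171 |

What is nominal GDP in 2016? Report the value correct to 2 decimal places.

Nominal GDP 2016 = Σ (p_2016 × q_2016) = 42.52·1064 + 8.10·1198 + 29.75·171 = 60032.33.

60032.33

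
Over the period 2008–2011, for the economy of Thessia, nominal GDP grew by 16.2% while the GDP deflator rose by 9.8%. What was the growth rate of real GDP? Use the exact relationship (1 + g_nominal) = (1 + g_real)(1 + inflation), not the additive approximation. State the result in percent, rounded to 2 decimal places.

(1 + g_nom) = (1 + g_real)(1 + π), so g_real = 1.1620 / 1.0980 − 1 = 0.05829.

5.83%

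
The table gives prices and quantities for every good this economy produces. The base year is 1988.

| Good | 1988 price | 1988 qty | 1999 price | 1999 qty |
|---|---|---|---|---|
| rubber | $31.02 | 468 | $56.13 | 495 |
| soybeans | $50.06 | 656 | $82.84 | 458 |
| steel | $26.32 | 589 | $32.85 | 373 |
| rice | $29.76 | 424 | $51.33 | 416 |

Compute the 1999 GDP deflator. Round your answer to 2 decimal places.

Nominal GDP 1999 = 56.13·495 + 82.84·458 + 32.85·373 + 51.33·416 = 99331.40.
Real GDP 1999 (at 1988 prices) = 31.02·495 + 50.06·458 + 26.32·373 + 29.76·416 = 60479.90.
Deflator = Nominal/Real × 100 = 99331.40/60479.90 × 100 = 164.239.

164.24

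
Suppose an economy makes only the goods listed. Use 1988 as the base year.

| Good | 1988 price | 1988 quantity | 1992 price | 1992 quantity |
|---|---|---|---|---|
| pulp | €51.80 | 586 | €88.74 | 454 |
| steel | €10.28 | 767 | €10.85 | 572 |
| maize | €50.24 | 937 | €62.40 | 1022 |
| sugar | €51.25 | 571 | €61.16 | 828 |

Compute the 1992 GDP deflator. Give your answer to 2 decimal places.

Nominal GDP 1992 = 88.74·454 + 10.85·572 + 62.40·1022 + 61.16·828 = 160907.44.
Real GDP 1992 (at 1988 prices) = 51.80·454 + 10.28·572 + 50.24·1022 + 51.25·828 = 123177.64.
Deflator = Nominal/Real × 100 = 160907.44/123177.64 × 100 = 130.630.

130.63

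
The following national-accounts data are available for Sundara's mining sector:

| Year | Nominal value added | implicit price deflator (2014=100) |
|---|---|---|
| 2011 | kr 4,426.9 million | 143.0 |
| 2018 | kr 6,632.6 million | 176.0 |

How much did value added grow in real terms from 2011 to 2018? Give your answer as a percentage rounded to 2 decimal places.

21.73%

Real value added 2011 = 4426.9 / 1.430 = 3095.73.
Real value added 2018 = 6632.6 / 1.760 = 3768.52.
Real growth = 3768.52 / 3095.73 − 1 = 0.2173.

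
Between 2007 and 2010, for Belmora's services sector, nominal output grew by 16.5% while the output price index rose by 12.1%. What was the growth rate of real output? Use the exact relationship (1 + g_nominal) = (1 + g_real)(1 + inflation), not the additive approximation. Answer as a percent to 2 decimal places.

3.93%

(1 + g_nom) = (1 + g_real)(1 + π), so g_real = 1.1650 / 1.1210 − 1 = 0.03925.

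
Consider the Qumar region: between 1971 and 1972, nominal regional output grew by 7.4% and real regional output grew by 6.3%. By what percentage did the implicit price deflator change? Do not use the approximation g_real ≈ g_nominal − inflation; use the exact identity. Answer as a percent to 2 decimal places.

(1 + g_nom) = (1 + g_real)(1 + π), so π = 1.0740 / 1.0630 − 1 = 0.01035.

1.03%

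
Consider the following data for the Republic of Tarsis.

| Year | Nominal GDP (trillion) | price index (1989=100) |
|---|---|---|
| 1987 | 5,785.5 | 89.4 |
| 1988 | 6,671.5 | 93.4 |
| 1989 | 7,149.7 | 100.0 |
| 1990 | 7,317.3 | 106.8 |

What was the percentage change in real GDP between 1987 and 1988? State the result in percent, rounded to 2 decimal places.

10.38%

Real GDP 1987 = 5785.5/0.894 = 6471.48.
Real GDP 1988 = 6671.5/0.934 = 7142.93.
Change = 7142.93/6471.48 − 1 = 0.1038.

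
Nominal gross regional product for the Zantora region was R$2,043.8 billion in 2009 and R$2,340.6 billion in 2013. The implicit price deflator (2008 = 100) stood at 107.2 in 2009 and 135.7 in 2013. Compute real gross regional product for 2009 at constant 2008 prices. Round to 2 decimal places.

R$1,906.53 billion

Real gross regional product = Nominal / (implicit price deflator/100) = 2043.8 / 1.072 = 1906.53.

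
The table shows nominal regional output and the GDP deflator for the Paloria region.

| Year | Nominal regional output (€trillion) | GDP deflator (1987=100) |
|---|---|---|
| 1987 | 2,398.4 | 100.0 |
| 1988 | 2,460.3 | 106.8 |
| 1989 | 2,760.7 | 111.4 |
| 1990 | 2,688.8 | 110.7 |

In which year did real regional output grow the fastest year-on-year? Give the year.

1989

1988: real = 2460.3/1.068 = 2303.65; growth vs 1987 (2398.40) = -3.95%.
1989: real = 2760.7/1.114 = 2478.19; growth vs 1988 (2303.65) = 7.58%.
1990: real = 2688.8/1.107 = 2428.91; growth vs 1989 (2478.19) = -1.99%.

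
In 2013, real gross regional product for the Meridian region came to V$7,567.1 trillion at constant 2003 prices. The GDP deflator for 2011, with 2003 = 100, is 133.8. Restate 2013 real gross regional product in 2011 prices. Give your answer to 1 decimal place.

Real gross regional product in 2011 prices = Real gross regional product in 2003 prices × (P_2011/P_2003) = 7567.1 × 1.338 = 10124.78.

V$10,124.8 trillion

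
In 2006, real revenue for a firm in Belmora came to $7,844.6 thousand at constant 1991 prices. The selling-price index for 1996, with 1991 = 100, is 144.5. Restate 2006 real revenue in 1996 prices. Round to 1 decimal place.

$11,335.4 thousand

Real revenue in 1996 prices = Real revenue in 1991 prices × (P_1996/P_1991) = 7844.6 × 1.445 = 11335.45.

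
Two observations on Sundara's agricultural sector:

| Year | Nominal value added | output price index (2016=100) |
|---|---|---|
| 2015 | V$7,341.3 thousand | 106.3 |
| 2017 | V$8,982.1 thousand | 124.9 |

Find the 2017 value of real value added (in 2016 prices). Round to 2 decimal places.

Real value added = Nominal / (output price index/100) = 8982.1 / 1.249 = 7191.43.

V$7,191.43 thousand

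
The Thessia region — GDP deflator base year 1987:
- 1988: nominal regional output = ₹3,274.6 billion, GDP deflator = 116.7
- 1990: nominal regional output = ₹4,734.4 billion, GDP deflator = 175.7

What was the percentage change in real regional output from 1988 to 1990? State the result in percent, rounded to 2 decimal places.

Deflate each year: 1988 → 3274.6/1.167 = 2806.00; 1990 → 4734.4/1.757 = 2694.59.
So real regional output changed by 2694.59/2806.00 − 1 = -0.0397, i.e. -3.97%.

-3.97%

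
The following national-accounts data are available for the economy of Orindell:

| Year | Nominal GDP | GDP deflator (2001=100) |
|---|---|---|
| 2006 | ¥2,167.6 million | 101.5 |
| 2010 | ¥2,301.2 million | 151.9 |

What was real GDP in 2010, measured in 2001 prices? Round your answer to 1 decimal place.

Real GDP = Nominal / (GDP deflator/100) = 2301.2 / 1.519 = 1514.94.

¥1,514.9 million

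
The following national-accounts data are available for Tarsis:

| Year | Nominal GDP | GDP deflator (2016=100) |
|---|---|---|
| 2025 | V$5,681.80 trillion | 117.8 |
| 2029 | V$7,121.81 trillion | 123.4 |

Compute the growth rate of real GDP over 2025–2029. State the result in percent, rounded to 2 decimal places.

Real GDP 2025 = 5681.80 / 1.178 = 4823.26.
Real GDP 2029 = 7121.81 / 1.234 = 5771.32.
Real growth = 5771.32 / 4823.26 − 1 = 0.1966.

19.66%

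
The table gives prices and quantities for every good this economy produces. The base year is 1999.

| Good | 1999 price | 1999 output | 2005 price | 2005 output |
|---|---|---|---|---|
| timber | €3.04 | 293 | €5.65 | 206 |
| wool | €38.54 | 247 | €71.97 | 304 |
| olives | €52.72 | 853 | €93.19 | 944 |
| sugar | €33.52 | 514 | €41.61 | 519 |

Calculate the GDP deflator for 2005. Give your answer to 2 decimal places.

166.79

Nominal GDP 2005 = 5.65·206 + 71.97·304 + 93.19·944 + 41.61·519 = 132609.73.
Real GDP 2005 (at 1999 prices) = 3.04·206 + 38.54·304 + 52.72·944 + 33.52·519 = 79506.96.
Deflator = Nominal/Real × 100 = 132609.73/79506.96 × 100 = 166.790.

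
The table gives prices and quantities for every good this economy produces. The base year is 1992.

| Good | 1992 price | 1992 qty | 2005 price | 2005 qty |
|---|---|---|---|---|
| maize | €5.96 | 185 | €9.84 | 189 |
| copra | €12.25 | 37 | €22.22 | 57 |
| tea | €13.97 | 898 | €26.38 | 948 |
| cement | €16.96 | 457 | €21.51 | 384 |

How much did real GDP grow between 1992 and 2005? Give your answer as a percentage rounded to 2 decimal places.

-1.24%

Real GDP 1992 = Nominal GDP 1992 = 5.96·185 + 12.25·37 + 13.97·898 + 16.96·457 = 21851.63.
Real GDP 2005 (at 1992 prices) = 5.96·189 + 12.25·57 + 13.97·948 + 16.96·384 = 21580.89.
Real growth = 21580.89/21851.63 − 1 = -0.0124.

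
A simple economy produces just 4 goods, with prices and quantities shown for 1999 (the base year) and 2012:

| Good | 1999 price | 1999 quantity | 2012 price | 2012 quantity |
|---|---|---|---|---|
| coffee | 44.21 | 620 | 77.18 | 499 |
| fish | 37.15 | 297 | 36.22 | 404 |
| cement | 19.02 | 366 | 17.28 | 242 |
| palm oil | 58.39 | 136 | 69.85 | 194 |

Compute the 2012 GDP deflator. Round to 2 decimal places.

Nominal GDP 2012 = 77.18·499 + 36.22·404 + 17.28·242 + 69.85·194 = 70878.36.
Real GDP 2012 (at 1999 prices) = 44.21·499 + 37.15·404 + 19.02·242 + 58.39·194 = 52999.89.
Deflator = Nominal/Real × 100 = 70878.36/52999.89 × 100 = 133.733.

133.73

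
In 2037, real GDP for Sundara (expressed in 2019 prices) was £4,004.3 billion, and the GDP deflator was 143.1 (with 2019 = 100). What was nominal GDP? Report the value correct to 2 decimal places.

£5,730.15 billion

Nominal GDP = Real × (GDP deflator/100) = 4004.3 × 1.431 = 5730.15.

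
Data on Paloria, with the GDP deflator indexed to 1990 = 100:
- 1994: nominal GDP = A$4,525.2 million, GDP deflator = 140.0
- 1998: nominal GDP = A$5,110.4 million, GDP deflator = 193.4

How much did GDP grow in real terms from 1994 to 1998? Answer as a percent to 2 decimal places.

Real GDP 1994 = 4525.2 / 1.400 = 3232.29.
Real GDP 1998 = 5110.4 / 1.934 = 2642.40.
Real growth = 2642.40 / 3232.29 − 1 = -0.1825.

-18.25%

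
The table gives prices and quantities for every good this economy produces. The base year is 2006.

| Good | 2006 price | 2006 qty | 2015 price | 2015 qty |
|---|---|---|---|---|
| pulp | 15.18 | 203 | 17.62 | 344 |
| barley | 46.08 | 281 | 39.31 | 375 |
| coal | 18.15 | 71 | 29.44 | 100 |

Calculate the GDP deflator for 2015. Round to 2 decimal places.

Nominal GDP 2015 = 17.62·344 + 39.31·375 + 29.44·100 = 23746.53.
Real GDP 2015 (at 2006 prices) = 15.18·344 + 46.08·375 + 18.15·100 = 24316.92.
Deflator = Nominal/Real × 100 = 23746.53/24316.92 × 100 = 97.654.

97.65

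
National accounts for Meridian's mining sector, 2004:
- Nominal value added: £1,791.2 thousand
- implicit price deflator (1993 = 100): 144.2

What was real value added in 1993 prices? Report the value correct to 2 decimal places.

£1,242.16 thousand

Real value added = Nominal / (implicit price deflator/100) = 1791.2 / 1.442 = 1242.16.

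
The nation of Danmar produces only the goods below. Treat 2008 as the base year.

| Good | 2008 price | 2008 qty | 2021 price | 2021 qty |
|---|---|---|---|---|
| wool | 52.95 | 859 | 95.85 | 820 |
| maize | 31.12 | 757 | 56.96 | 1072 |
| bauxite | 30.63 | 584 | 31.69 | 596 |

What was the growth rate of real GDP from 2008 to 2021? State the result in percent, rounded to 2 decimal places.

9.32%

Real GDP 2008 = Nominal GDP 2008 = 52.95·859 + 31.12·757 + 30.63·584 = 86929.81.
Real GDP 2021 (at 2008 prices) = 52.95·820 + 31.12·1072 + 30.63·596 = 95035.12.
Real growth = 95035.12/86929.81 − 1 = 0.0932.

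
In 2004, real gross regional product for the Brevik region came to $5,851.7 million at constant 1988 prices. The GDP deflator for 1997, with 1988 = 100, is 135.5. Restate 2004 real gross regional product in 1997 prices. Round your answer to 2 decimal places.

$7,929.05 million

Real gross regional product in 1997 prices = Real gross regional product in 1988 prices × (P_1997/P_1988) = 5851.7 × 1.355 = 7929.05.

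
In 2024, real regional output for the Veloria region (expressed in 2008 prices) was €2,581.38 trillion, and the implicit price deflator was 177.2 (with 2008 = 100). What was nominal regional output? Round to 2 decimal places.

Nominal regional output = Real × (implicit price deflator/100) = 2581.38 × 1.772 = 4574.21.

€4,574.21 trillion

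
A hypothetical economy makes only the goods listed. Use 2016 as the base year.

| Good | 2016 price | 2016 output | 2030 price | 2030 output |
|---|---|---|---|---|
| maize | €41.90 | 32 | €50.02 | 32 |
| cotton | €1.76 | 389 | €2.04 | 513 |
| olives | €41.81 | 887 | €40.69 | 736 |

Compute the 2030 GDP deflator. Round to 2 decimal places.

98.73

Nominal GDP 2030 = 50.02·32 + 2.04·513 + 40.69·736 = 32595.00.
Real GDP 2030 (at 2016 prices) = 41.90·32 + 1.76·513 + 41.81·736 = 33015.84.
Deflator = Nominal/Real × 100 = 32595.00/33015.84 × 100 = 98.725.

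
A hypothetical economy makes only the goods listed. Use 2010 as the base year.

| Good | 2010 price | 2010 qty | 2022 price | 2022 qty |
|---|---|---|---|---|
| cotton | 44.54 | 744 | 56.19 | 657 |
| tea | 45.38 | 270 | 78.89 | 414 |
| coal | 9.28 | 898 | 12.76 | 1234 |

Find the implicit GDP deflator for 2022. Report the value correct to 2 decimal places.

Nominal GDP 2022 = 56.19·657 + 78.89·414 + 12.76·1234 = 85323.13.
Real GDP 2022 (at 2010 prices) = 44.54·657 + 45.38·414 + 9.28·1234 = 59501.62.
Deflator = Nominal/Real × 100 = 85323.13/59501.62 × 100 = 143.396.

143.40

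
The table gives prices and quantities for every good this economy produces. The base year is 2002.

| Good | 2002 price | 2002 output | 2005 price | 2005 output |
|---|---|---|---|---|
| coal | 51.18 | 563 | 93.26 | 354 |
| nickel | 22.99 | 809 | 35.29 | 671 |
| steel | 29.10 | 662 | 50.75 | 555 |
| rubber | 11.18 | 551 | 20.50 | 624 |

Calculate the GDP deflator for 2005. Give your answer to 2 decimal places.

172.31

Nominal GDP 2005 = 93.26·354 + 35.29·671 + 50.75·555 + 20.50·624 = 97651.88.
Real GDP 2005 (at 2002 prices) = 51.18·354 + 22.99·671 + 29.10·555 + 11.18·624 = 56670.83.
Deflator = Nominal/Real × 100 = 97651.88/56670.83 × 100 = 172.314.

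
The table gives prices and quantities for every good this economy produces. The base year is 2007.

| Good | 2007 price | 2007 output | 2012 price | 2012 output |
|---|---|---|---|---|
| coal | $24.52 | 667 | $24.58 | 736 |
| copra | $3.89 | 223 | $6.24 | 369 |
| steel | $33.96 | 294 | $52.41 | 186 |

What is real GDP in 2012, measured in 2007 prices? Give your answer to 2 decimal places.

Real GDP 2012 = Σ (p_2007 × q_2012) = 24.52·736 + 3.89·369 + 33.96·186 = 25798.69.

$25798.69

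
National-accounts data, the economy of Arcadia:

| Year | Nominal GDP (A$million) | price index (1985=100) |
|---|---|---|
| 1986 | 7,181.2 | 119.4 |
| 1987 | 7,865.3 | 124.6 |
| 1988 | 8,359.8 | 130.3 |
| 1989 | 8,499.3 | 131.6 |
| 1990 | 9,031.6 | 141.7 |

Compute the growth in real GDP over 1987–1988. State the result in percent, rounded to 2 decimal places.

Real GDP 1987 = 7865.3/1.246 = 6312.44.
Real GDP 1988 = 8359.8/1.303 = 6415.81.
Change = 6415.81/6312.44 − 1 = 0.0164.

1.64%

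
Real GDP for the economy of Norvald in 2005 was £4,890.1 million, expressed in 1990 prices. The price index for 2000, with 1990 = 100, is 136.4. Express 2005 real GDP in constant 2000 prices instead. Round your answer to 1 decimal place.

Real GDP in 2000 prices = Real GDP in 1990 prices × (P_2000/P_1990) = 4890.1 × 1.364 = 6670.10.

£6,670.1 million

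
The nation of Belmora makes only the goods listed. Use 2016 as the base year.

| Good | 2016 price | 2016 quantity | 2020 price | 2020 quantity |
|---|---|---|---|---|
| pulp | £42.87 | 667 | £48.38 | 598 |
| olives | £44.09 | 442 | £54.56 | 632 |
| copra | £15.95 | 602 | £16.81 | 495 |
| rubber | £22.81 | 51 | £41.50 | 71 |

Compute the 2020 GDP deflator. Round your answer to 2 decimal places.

Nominal GDP 2020 = 48.38·598 + 54.56·632 + 16.81·495 + 41.50·71 = 74680.61.
Real GDP 2020 (at 2016 prices) = 42.87·598 + 44.09·632 + 15.95·495 + 22.81·71 = 63015.90.
Deflator = Nominal/Real × 100 = 74680.61/63015.90 × 100 = 118.511.

118.51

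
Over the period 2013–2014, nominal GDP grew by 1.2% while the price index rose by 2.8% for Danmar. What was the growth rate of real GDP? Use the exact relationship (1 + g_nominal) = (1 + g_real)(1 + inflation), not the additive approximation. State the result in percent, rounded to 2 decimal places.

(1 + g_nom) = (1 + g_real)(1 + π), so g_real = 1.0120 / 1.0280 − 1 = -0.01556.

-1.56%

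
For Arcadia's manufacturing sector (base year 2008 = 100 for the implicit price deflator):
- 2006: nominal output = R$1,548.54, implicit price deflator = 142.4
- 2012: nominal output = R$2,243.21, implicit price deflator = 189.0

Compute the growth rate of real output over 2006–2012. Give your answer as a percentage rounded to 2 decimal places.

9.14%

Real output 2006 = 1548.54 / 1.424 = 1087.46.
Real output 2012 = 2243.21 / 1.890 = 1186.88.
Real growth = 1186.88 / 1087.46 − 1 = 0.0914.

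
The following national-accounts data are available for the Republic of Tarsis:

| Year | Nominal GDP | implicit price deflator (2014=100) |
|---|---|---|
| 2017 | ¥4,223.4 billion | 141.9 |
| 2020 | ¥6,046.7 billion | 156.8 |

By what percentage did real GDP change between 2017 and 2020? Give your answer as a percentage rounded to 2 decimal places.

Real GDP 2017 = 4223.4 / 1.419 = 2976.32.
Real GDP 2020 = 6046.7 / 1.568 = 3856.31.
Real growth = 3856.31 / 2976.32 − 1 = 0.2957.

29.57%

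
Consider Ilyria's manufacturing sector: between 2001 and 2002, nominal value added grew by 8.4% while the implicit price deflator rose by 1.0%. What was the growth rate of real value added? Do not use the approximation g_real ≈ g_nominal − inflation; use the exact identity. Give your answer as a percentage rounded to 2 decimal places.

7.33%

(1 + g_nom) = (1 + g_real)(1 + π), so g_real = 1.0840 / 1.0100 − 1 = 0.07327.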